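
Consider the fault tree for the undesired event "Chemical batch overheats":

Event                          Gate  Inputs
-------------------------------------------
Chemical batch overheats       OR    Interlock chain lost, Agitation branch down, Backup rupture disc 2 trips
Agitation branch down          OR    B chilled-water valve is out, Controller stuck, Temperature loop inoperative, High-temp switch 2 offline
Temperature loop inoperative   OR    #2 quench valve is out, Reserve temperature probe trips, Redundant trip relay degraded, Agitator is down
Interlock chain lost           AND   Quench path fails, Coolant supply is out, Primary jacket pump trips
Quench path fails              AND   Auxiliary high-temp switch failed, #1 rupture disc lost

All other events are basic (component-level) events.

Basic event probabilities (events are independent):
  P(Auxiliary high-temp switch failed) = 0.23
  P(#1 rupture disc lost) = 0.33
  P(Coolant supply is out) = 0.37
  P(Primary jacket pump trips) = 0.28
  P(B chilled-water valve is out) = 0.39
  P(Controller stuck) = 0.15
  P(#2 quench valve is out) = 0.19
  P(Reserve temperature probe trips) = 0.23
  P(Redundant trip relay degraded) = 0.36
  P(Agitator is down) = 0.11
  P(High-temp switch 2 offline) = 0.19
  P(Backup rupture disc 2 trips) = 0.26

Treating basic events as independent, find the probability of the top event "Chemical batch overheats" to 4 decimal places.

P(Quench path fails) [AND] = 0.23 × 0.33 = 0.075900
P(Interlock chain lost) [AND] = 0.075900 × 0.37 × 0.28 = 0.007863
P(Temperature loop inoperative) [OR] = 1 − (1−0.19) × (1−0.23) × (1−0.36) × (1−0.11) = 0.644740
P(Agitation branch down) [OR] = 1 − (1−0.39) × (1−0.15) × (1−0.644740) × (1−0.19) = 0.850796
P(Chemical batch overheats) [OR] = 1 − (1−0.007863) × (1−0.850796) × (1−0.26) = 0.890457
Rounded to 4 decimal places: P(Chemical batch overheats) ≈ 0.8905.

0.8905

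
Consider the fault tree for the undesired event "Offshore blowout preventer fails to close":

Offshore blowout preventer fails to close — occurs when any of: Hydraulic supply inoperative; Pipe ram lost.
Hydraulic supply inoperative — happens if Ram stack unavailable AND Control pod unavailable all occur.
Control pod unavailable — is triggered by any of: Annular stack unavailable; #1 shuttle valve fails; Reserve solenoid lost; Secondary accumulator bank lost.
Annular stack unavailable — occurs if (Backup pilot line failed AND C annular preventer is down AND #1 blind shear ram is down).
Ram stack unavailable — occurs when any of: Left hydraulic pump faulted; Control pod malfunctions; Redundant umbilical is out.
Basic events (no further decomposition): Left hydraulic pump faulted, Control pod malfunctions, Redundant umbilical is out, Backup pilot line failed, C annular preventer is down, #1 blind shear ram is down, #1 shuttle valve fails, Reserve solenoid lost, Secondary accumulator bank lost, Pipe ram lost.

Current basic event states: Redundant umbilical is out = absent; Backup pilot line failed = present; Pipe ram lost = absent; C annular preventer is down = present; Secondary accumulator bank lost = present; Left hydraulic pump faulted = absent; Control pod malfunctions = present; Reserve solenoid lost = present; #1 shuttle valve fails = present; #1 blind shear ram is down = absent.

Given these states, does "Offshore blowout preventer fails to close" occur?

Ram stack unavailable [OR]: Left hydraulic pump faulted=not, Control pod malfunctions=occurs, Redundant umbilical is out=not → at least one input occurs → occurs.
Annular stack unavailable [AND]: Backup pilot line failed=occurs, C annular preventer is down=occurs, #1 blind shear ram is down=not → not all inputs occur → does not occur.
Control pod unavailable [OR]: Annular stack unavailable=not, #1 shuttle valve fails=occurs, Reserve solenoid lost=occurs, Secondary accumulator bank lost=occurs → at least one input occurs → occurs.
Hydraulic supply inoperative [AND]: Ram stack unavailable=occurs, Control pod unavailable=occurs → all inputs occur → occurs.
Offshore blowout preventer fails to close [OR]: Hydraulic supply inoperative=occurs, Pipe ram lost=not → at least one input occurs → occurs.

Yes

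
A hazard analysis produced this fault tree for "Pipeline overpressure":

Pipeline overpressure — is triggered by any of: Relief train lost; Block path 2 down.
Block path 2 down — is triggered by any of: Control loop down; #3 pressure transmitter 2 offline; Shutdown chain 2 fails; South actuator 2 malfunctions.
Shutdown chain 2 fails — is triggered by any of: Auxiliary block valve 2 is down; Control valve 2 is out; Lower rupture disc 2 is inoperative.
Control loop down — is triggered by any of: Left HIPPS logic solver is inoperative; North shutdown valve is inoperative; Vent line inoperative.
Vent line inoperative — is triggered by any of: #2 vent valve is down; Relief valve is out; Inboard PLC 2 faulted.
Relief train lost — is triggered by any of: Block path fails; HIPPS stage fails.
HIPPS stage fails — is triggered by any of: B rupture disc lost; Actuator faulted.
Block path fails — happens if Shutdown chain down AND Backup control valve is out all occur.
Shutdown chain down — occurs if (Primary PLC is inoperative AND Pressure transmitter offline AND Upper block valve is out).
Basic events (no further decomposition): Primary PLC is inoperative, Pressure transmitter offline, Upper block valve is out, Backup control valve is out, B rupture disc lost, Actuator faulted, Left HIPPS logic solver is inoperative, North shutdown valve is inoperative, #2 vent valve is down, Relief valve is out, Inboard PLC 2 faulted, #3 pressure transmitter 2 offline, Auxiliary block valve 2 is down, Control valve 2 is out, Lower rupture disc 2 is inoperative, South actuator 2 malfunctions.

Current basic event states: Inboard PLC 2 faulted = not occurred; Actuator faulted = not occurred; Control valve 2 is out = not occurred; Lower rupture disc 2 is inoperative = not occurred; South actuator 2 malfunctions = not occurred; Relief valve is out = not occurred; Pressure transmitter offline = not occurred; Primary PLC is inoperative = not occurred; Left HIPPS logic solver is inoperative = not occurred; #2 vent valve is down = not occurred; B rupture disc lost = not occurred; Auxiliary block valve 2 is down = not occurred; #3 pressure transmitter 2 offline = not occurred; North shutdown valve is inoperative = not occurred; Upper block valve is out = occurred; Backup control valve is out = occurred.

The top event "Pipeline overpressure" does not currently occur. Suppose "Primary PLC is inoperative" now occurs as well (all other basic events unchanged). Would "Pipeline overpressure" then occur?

No

Counterfactual: set "Primary PLC is inoperative" to occurred.
Shutdown chain down [AND]: Primary PLC is inoperative=occurs, Pressure transmitter offline=not, Upper block valve is out=occurs → not all inputs occur → does not occur.
Block path fails [AND]: Shutdown chain down=not, Backup control valve is out=occurs → not all inputs occur → does not occur.
HIPPS stage fails [OR]: B rupture disc lost=not, Actuator faulted=not → no input occurs → does not occur.
Relief train lost [OR]: Block path fails=not, HIPPS stage fails=not → no input occurs → does not occur.
Vent line inoperative [OR]: #2 vent valve is down=not, Relief valve is out=not, Inboard PLC 2 faulted=not → no input occurs → does not occur.
Control loop down [OR]: Left HIPPS logic solver is inoperative=not, North shutdown valve is inoperative=not, Vent line inoperative=not → no input occurs → does not occur.
Shutdown chain 2 fails [OR]: Auxiliary block valve 2 is down=not, Control valve 2 is out=not, Lower rupture disc 2 is inoperative=not → no input occurs → does not occur.
Block path 2 down [OR]: Control loop down=not, #3 pressure transmitter 2 offline=not, Shutdown chain 2 fails=not, South actuator 2 malfunctions=not → no input occurs → does not occur.
Pipeline overpressure [OR]: Relief train lost=not, Block path 2 down=not → no input occurs → does not occur.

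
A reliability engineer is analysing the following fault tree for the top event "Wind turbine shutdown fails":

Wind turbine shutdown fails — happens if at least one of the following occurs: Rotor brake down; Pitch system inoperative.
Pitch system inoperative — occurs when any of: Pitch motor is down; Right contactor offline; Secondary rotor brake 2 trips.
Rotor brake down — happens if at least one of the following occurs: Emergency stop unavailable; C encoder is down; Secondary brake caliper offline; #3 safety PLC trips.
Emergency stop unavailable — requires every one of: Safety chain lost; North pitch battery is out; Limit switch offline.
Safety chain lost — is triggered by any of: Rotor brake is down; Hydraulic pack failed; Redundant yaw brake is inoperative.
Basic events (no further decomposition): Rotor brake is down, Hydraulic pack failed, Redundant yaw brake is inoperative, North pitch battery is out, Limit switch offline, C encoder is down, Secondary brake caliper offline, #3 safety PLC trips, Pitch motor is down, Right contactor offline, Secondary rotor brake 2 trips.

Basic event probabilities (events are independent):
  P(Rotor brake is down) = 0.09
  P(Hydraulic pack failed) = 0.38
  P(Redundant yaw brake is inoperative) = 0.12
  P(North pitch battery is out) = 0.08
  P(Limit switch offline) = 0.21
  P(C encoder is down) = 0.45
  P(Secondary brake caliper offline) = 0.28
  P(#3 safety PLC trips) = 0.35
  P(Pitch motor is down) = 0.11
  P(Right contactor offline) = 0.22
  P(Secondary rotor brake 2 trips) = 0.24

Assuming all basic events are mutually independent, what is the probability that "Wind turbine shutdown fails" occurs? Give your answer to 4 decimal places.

P(Safety chain lost) [OR] = 1 − (1−0.09) × (1−0.38) × (1−0.12) = 0.503504
P(Emergency stop unavailable) [AND] = 0.503504 × 0.08 × 0.21 = 0.008459
P(Rotor brake down) [OR] = 1 − (1−0.008459) × (1−0.45) × (1−0.28) × (1−0.35) = 0.744777
P(Pitch system inoperative) [OR] = 1 − (1−0.11) × (1−0.22) × (1−0.24) = 0.472408
P(Wind turbine shutdown fails) [OR] = 1 − (1−0.744777) × (1−0.472408) = 0.865346
Rounded to 4 decimal places: P(Wind turbine shutdown fails) ≈ 0.8653.

0.8653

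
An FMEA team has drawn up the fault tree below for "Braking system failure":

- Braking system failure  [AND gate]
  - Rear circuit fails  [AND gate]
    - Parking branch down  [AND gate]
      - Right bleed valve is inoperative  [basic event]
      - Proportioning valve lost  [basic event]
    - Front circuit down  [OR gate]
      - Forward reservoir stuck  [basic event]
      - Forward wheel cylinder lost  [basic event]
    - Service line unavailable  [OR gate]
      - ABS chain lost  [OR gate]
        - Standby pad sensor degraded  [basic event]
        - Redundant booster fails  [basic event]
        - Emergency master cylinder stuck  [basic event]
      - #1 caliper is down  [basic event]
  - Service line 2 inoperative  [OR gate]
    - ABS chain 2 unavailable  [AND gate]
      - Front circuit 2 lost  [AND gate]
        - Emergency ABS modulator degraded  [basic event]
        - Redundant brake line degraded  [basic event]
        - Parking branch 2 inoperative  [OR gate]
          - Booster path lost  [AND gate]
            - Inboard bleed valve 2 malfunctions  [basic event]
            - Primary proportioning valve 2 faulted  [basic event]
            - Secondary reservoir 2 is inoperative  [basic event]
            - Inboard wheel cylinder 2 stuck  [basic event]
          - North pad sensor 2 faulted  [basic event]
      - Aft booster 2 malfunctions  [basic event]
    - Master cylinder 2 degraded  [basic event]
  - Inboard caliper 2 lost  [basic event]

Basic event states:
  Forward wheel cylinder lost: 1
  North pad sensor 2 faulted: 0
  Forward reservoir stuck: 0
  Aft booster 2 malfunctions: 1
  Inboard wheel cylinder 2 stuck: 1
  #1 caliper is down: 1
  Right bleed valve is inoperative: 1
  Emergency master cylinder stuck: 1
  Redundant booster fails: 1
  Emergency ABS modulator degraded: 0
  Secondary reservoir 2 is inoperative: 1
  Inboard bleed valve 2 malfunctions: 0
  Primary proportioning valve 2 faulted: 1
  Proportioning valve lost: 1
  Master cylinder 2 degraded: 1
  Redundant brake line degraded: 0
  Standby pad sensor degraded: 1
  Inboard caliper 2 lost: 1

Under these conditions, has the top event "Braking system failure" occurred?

Yes

Parking branch down [AND]: Right bleed valve is inoperative=occurs, Proportioning valve lost=occurs → all inputs occur → occurs.
Front circuit down [OR]: Forward reservoir stuck=not, Forward wheel cylinder lost=occurs → at least one input occurs → occurs.
ABS chain lost [OR]: Standby pad sensor degraded=occurs, Redundant booster fails=occurs, Emergency master cylinder stuck=occurs → at least one input occurs → occurs.
Service line unavailable [OR]: ABS chain lost=occurs, #1 caliper is down=occurs → at least one input occurs → occurs.
Rear circuit fails [AND]: Parking branch down=occurs, Front circuit down=occurs, Service line unavailable=occurs → all inputs occur → occurs.
Booster path lost [AND]: Inboard bleed valve 2 malfunctions=not, Primary proportioning valve 2 faulted=occurs, Secondary reservoir 2 is inoperative=occurs, Inboard wheel cylinder 2 stuck=occurs → not all inputs occur → does not occur.
Parking branch 2 inoperative [OR]: Booster path lost=not, North pad sensor 2 faulted=not → no input occurs → does not occur.
Front circuit 2 lost [AND]: Emergency ABS modulator degraded=not, Redundant brake line degraded=not, Parking branch 2 inoperative=not → not all inputs occur → does not occur.
ABS chain 2 unavailable [AND]: Front circuit 2 lost=not, Aft booster 2 malfunctions=occurs → not all inputs occur → does not occur.
Service line 2 inoperative [OR]: ABS chain 2 unavailable=not, Master cylinder 2 degraded=occurs → at least one input occurs → occurs.
Braking system failure [AND]: Rear circuit fails=occurs, Service line 2 inoperative=occurs, Inboard caliper 2 lost=occurs → all inputs occur → occurs.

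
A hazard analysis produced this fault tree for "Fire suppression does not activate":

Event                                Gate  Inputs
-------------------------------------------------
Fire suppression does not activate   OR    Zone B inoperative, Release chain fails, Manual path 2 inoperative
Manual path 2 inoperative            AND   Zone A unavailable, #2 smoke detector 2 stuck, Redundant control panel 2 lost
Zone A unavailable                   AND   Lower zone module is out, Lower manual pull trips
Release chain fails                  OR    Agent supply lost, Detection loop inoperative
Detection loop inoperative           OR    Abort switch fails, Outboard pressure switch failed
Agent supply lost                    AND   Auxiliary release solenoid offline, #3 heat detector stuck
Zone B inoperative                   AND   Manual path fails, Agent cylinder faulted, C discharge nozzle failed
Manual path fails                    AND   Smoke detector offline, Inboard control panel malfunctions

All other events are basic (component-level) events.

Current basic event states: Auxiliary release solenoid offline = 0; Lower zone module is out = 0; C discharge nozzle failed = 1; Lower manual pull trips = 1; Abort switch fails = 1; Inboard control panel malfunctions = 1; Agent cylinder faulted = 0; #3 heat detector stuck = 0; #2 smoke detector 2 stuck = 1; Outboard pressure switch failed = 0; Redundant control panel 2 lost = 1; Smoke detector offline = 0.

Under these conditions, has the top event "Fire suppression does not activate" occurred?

Manual path fails [AND]: Smoke detector offline=not, Inboard control panel malfunctions=occurs → not all inputs occur → does not occur.
Zone B inoperative [AND]: Manual path fails=not, Agent cylinder faulted=not, C discharge nozzle failed=occurs → not all inputs occur → does not occur.
Agent supply lost [AND]: Auxiliary release solenoid offline=not, #3 heat detector stuck=not → not all inputs occur → does not occur.
Detection loop inoperative [OR]: Abort switch fails=occurs, Outboard pressure switch failed=not → at least one input occurs → occurs.
Release chain fails [OR]: Agent supply lost=not, Detection loop inoperative=occurs → at least one input occurs → occurs.
Zone A unavailable [AND]: Lower zone module is out=not, Lower manual pull trips=occurs → not all inputs occur → does not occur.
Manual path 2 inoperative [AND]: Zone A unavailable=not, #2 smoke detector 2 stuck=occurs, Redundant control panel 2 lost=occurs → not all inputs occur → does not occur.
Fire suppression does not activate [OR]: Zone B inoperative=not, Release chain fails=occurs, Manual path 2 inoperative=not → at least one input occurs → occurs.

Yes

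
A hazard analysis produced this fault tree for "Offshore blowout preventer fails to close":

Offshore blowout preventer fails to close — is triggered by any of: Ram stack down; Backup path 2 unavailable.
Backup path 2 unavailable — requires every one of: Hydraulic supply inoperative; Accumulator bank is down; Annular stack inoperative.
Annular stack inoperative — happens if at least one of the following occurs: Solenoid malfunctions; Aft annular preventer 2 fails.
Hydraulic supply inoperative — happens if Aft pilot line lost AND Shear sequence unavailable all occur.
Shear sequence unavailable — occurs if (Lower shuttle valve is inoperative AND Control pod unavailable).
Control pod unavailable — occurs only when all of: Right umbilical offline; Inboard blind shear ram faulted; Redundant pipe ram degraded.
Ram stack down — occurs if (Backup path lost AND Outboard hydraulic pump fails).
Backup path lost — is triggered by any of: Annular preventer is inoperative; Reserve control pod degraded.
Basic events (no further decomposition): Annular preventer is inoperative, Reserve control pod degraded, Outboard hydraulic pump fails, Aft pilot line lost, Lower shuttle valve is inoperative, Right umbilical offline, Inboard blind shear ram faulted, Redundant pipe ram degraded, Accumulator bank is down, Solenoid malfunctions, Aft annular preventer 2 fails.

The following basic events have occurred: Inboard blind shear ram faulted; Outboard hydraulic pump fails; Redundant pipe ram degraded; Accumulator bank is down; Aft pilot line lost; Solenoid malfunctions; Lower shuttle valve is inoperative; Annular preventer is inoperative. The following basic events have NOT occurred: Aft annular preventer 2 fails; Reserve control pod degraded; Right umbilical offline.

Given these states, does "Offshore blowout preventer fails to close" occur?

Yes

Backup path lost [OR]: Annular preventer is inoperative=occurs, Reserve control pod degraded=not → at least one input occurs → occurs.
Ram stack down [AND]: Backup path lost=occurs, Outboard hydraulic pump fails=occurs → all inputs occur → occurs.
Control pod unavailable [AND]: Right umbilical offline=not, Inboard blind shear ram faulted=occurs, Redundant pipe ram degraded=occurs → not all inputs occur → does not occur.
Shear sequence unavailable [AND]: Lower shuttle valve is inoperative=occurs, Control pod unavailable=not → not all inputs occur → does not occur.
Hydraulic supply inoperative [AND]: Aft pilot line lost=occurs, Shear sequence unavailable=not → not all inputs occur → does not occur.
Annular stack inoperative [OR]: Solenoid malfunctions=occurs, Aft annular preventer 2 fails=not → at least one input occurs → occurs.
Backup path 2 unavailable [AND]: Hydraulic supply inoperative=not, Accumulator bank is down=occurs, Annular stack inoperative=occurs → not all inputs occur → does not occur.
Offshore blowout preventer fails to close [OR]: Ram stack down=occurs, Backup path 2 unavailable=not → at least one input occurs → occurs.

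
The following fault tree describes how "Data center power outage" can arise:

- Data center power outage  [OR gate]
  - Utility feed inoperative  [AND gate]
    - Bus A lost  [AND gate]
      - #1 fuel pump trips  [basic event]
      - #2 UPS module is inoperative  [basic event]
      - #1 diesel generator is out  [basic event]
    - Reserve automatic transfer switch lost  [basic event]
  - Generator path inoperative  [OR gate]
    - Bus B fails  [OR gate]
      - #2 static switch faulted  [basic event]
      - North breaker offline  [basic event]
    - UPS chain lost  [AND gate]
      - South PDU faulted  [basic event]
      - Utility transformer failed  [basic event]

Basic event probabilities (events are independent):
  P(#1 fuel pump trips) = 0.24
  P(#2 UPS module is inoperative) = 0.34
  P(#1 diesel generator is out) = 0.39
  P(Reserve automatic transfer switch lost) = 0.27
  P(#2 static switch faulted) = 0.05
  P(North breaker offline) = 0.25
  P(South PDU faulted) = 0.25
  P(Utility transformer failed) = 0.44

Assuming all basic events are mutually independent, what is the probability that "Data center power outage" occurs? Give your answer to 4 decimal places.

0.3713

P(Bus A lost) [AND] = 0.24 × 0.34 × 0.39 = 0.031824
P(Utility feed inoperative) [AND] = 0.031824 × 0.27 = 0.008592
P(Bus B fails) [OR] = 1 − (1−0.05) × (1−0.25) = 0.287500
P(UPS chain lost) [AND] = 0.25 × 0.44 = 0.110000
P(Generator path inoperative) [OR] = 1 − (1−0.287500) × (1−0.110000) = 0.365875
P(Data center power outage) [OR] = 1 − (1−0.008592) × (1−0.365875) = 0.371323
Rounded to 4 decimal places: P(Data center power outage) ≈ 0.3713.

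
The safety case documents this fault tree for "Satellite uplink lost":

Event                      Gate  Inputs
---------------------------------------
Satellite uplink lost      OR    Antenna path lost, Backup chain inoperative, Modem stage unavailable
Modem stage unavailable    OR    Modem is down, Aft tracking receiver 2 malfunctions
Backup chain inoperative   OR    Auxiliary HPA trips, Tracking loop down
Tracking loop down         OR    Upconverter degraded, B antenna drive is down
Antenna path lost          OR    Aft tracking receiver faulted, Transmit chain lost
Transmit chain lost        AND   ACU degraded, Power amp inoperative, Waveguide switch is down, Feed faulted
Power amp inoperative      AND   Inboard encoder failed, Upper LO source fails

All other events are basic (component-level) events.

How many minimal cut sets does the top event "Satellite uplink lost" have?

7

Power amp inoperative [AND]: one cut set from each child combined → 1 × 1 = 1 cut set(s).
Transmit chain lost [AND]: one cut set from each child combined → 1 × 1 × 1 × 1 = 1 cut set(s).
Antenna path lost [OR]: union of children's cut sets → 2 cut set(s).
Tracking loop down [OR]: union of children's cut sets → 2 cut set(s).
Backup chain inoperative [OR]: union of children's cut sets → 3 cut set(s).
Modem stage unavailable [OR]: union of children's cut sets → 2 cut set(s).
Satellite uplink lost [OR]: union of children's cut sets → 7 cut set(s).
Minimal cut sets: {Aft tracking receiver faulted}; {ACU degraded, Feed faulted, Inboard encoder failed, Upper LO source fails, Waveguide switch is down}; {Auxiliary HPA trips}; {Upconverter degraded}; {B antenna drive is down}; {Modem is down}; {Aft tracking receiver 2 malfunctions}.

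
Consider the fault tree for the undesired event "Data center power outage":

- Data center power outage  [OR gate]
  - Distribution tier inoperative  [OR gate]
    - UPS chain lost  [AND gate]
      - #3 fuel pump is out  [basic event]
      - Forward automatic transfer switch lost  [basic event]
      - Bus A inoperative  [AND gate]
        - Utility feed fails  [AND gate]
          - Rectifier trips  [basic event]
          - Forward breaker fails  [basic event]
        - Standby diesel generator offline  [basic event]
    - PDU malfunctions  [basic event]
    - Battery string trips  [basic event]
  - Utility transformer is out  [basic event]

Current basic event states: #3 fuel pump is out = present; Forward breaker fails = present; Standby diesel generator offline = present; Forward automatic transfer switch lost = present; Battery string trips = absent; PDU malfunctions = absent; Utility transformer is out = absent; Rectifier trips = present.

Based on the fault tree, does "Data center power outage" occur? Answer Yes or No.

Yes

Utility feed fails [AND]: Rectifier trips=occurs, Forward breaker fails=occurs → all inputs occur → occurs.
Bus A inoperative [AND]: Utility feed fails=occurs, Standby diesel generator offline=occurs → all inputs occur → occurs.
UPS chain lost [AND]: #3 fuel pump is out=occurs, Forward automatic transfer switch lost=occurs, Bus A inoperative=occurs → all inputs occur → occurs.
Distribution tier inoperative [OR]: UPS chain lost=occurs, PDU malfunctions=not, Battery string trips=not → at least one input occurs → occurs.
Data center power outage [OR]: Distribution tier inoperative=occurs, Utility transformer is out=not → at least one input occurs → occurs.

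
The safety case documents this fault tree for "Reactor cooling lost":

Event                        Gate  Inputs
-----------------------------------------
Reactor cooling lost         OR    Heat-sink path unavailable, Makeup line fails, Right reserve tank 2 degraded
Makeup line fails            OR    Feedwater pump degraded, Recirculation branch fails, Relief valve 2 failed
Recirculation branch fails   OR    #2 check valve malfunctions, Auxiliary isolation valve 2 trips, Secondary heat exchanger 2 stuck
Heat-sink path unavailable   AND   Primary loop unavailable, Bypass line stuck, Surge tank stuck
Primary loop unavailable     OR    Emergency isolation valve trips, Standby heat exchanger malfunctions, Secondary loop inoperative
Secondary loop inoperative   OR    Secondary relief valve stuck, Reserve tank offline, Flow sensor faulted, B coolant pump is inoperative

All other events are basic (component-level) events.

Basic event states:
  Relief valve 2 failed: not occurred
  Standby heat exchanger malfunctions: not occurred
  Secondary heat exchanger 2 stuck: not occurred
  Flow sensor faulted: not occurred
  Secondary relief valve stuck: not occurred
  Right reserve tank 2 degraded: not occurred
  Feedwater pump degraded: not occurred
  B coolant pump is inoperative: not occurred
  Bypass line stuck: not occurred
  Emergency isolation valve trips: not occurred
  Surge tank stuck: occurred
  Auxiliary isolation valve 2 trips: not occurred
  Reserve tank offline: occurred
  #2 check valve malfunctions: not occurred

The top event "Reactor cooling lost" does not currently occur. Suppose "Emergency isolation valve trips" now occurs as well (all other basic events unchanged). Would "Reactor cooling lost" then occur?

No

Counterfactual: set "Emergency isolation valve trips" to occurred.
Secondary loop inoperative [OR]: Secondary relief valve stuck=not, Reserve tank offline=occurs, Flow sensor faulted=not, B coolant pump is inoperative=not → at least one input occurs → occurs.
Primary loop unavailable [OR]: Emergency isolation valve trips=occurs, Standby heat exchanger malfunctions=not, Secondary loop inoperative=occurs → at least one input occurs → occurs.
Heat-sink path unavailable [AND]: Primary loop unavailable=occurs, Bypass line stuck=not, Surge tank stuck=occurs → not all inputs occur → does not occur.
Recirculation branch fails [OR]: #2 check valve malfunctions=not, Auxiliary isolation valve 2 trips=not, Secondary heat exchanger 2 stuck=not → no input occurs → does not occur.
Makeup line fails [OR]: Feedwater pump degraded=not, Recirculation branch fails=not, Relief valve 2 failed=not → no input occurs → does not occur.
Reactor cooling lost [OR]: Heat-sink path unavailable=not, Makeup line fails=not, Right reserve tank 2 degraded=not → no input occurs → does not occur.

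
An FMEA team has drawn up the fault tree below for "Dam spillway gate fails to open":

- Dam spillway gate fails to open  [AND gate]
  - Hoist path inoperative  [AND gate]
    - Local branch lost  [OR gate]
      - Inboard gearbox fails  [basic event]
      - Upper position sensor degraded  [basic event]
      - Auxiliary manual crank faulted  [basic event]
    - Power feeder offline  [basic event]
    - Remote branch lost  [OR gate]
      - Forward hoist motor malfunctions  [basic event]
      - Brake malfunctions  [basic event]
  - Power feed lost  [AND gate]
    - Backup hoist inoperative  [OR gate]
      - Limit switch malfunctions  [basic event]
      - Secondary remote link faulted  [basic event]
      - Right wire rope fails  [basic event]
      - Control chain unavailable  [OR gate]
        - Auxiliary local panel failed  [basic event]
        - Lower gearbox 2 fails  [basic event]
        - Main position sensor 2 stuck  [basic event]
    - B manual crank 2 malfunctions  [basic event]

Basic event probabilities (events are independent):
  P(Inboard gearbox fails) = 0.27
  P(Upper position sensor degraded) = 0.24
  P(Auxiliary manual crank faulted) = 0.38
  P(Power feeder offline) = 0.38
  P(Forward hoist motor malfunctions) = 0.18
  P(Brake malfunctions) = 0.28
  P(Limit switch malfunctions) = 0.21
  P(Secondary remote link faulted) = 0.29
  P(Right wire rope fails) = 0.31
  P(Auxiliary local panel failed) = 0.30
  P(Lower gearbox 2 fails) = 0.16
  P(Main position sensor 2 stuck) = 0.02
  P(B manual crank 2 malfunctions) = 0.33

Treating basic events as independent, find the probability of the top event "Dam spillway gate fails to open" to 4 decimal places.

0.0262

P(Local branch lost) [OR] = 1 − (1−0.27) × (1−0.24) × (1−0.38) = 0.656024
P(Remote branch lost) [OR] = 1 − (1−0.18) × (1−0.28) = 0.409600
P(Hoist path inoperative) [AND] = 0.656024 × 0.38 × 0.409600 = 0.102109
P(Control chain unavailable) [OR] = 1 − (1−0.30) × (1−0.16) × (1−0.02) = 0.423760
P(Backup hoist inoperative) [OR] = 1 − (1−0.21) × (1−0.29) × (1−0.31) × (1−0.423760) = 0.776983
P(Power feed lost) [AND] = 0.776983 × 0.33 = 0.256404
P(Dam spillway gate fails to open) [AND] = 0.102109 × 0.256404 = 0.026181
Rounded to 4 decimal places: P(Dam spillway gate fails to open) ≈ 0.0262.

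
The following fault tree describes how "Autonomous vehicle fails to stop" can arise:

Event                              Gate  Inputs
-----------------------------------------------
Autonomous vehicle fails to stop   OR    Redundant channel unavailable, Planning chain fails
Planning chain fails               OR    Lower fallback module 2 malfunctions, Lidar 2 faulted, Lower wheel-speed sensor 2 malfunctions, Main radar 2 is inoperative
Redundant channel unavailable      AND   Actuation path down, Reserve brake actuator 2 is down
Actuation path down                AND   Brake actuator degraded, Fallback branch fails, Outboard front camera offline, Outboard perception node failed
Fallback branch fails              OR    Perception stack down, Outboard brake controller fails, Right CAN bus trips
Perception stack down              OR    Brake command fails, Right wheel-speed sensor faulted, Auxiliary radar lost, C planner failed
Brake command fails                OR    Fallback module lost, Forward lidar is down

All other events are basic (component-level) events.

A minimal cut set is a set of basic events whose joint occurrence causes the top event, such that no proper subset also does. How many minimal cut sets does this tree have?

11

Brake command fails [OR]: union of children's cut sets → 2 cut set(s).
Perception stack down [OR]: union of children's cut sets → 5 cut set(s).
Fallback branch fails [OR]: union of children's cut sets → 7 cut set(s).
Actuation path down [AND]: one cut set from each child combined → 1 × 7 × 1 × 1 = 7 cut set(s).
Redundant channel unavailable [AND]: one cut set from each child combined → 7 × 1 = 7 cut set(s).
Planning chain fails [OR]: union of children's cut sets → 4 cut set(s).
Autonomous vehicle fails to stop [OR]: union of children's cut sets → 11 cut set(s).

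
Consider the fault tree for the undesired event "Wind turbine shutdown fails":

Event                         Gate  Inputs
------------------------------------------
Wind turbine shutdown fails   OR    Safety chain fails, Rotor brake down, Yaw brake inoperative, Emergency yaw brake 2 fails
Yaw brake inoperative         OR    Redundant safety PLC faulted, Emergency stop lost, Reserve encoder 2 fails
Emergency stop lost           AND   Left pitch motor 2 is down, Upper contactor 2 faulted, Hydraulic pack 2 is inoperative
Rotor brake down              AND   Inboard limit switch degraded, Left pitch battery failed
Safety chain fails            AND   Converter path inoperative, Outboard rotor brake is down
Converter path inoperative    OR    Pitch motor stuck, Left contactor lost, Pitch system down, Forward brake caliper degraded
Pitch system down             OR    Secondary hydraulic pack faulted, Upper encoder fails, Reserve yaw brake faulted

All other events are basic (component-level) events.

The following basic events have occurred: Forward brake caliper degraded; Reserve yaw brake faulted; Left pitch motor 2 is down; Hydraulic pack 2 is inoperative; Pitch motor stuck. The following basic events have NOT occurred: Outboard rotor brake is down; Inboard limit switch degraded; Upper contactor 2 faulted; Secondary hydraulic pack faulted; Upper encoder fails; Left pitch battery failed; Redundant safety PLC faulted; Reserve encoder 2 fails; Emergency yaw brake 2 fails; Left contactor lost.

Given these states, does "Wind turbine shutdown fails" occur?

Pitch system down [OR]: Secondary hydraulic pack faulted=not, Upper encoder fails=not, Reserve yaw brake faulted=occurs → at least one input occurs → occurs.
Converter path inoperative [OR]: Pitch motor stuck=occurs, Left contactor lost=not, Pitch system down=occurs, Forward brake caliper degraded=occurs → at least one input occurs → occurs.
Safety chain fails [AND]: Converter path inoperative=occurs, Outboard rotor brake is down=not → not all inputs occur → does not occur.
Rotor brake down [AND]: Inboard limit switch degraded=not, Left pitch battery failed=not → not all inputs occur → does not occur.
Emergency stop lost [AND]: Left pitch motor 2 is down=occurs, Upper contactor 2 faulted=not, Hydraulic pack 2 is inoperative=occurs → not all inputs occur → does not occur.
Yaw brake inoperative [OR]: Redundant safety PLC faulted=not, Emergency stop lost=not, Reserve encoder 2 fails=not → no input occurs → does not occur.
Wind turbine shutdown fails [OR]: Safety chain fails=not, Rotor brake down=not, Yaw brake inoperative=not, Emergency yaw brake 2 fails=not → no input occurs → does not occur.

No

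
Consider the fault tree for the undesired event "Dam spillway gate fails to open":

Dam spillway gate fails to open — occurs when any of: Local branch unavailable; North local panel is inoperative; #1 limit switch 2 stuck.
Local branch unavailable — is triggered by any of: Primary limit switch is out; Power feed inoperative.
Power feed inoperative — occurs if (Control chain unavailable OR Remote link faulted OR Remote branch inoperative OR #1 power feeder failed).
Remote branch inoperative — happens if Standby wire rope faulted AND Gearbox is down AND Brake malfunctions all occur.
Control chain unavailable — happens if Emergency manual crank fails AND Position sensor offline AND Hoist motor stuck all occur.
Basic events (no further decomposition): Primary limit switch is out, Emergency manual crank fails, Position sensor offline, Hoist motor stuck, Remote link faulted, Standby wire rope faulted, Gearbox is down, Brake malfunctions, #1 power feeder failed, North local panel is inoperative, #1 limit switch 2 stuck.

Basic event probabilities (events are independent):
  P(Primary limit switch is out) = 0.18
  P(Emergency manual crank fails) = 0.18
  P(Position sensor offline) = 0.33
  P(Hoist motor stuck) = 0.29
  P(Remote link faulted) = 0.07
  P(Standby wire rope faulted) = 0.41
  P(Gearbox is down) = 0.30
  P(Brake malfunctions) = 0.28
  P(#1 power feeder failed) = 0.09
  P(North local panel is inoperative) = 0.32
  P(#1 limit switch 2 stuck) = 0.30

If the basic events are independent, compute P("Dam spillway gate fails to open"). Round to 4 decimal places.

P(Control chain unavailable) [AND] = 0.18 × 0.33 × 0.29 = 0.017226
P(Remote branch inoperative) [AND] = 0.41 × 0.30 × 0.28 = 0.034440
P(Power feed inoperative) [OR] = 1 − (1−0.017226) × (1−0.07) × (1−0.034440) × (1−0.09) = 0.196923
P(Local branch unavailable) [OR] = 1 − (1−0.18) × (1−0.196923) = 0.341477
P(Dam spillway gate fails to open) [OR] = 1 − (1−0.341477) × (1−0.32) × (1−0.30) = 0.686543
Rounded to 4 decimal places: P(Dam spillway gate fails to open) ≈ 0.6865.

0.6865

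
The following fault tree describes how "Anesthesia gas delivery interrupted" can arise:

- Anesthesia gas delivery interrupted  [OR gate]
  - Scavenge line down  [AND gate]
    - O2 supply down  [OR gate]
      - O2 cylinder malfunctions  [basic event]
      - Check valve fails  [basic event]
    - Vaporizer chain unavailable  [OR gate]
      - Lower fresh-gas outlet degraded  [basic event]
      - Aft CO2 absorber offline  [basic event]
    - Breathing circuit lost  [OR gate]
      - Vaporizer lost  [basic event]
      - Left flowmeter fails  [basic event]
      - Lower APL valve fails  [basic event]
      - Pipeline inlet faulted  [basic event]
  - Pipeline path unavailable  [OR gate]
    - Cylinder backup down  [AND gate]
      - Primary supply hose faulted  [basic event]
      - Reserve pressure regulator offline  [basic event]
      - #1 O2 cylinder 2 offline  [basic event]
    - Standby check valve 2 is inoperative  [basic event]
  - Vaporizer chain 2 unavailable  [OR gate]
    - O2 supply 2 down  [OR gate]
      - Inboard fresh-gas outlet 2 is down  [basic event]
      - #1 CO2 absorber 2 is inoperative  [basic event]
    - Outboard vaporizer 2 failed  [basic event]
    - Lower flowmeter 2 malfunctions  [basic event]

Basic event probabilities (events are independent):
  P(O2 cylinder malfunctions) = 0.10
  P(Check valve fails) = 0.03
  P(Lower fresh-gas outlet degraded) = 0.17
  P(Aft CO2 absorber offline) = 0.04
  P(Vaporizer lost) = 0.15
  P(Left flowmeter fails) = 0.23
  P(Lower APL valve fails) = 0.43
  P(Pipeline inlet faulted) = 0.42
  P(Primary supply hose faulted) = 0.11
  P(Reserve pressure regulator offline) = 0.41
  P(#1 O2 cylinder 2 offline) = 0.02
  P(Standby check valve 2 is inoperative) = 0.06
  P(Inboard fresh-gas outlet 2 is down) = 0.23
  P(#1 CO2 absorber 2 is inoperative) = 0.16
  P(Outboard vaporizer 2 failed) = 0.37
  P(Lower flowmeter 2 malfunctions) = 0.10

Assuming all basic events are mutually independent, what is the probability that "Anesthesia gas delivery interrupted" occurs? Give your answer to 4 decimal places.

0.6625

P(O2 supply down) [OR] = 1 − (1−0.10) × (1−0.03) = 0.127000
P(Vaporizer chain unavailable) [OR] = 1 − (1−0.17) × (1−0.04) = 0.203200
P(Breathing circuit lost) [OR] = 1 − (1−0.15) × (1−0.23) × (1−0.43) × (1−0.42) = 0.783622
P(Scavenge line down) [AND] = 0.127000 × 0.203200 × 0.783622 = 0.020222
P(Cylinder backup down) [AND] = 0.11 × 0.41 × 0.02 = 0.000902
P(Pipeline path unavailable) [OR] = 1 − (1−0.000902) × (1−0.06) = 0.060848
P(O2 supply 2 down) [OR] = 1 − (1−0.23) × (1−0.16) = 0.353200
P(Vaporizer chain 2 unavailable) [OR] = 1 − (1−0.353200) × (1−0.37) × (1−0.10) = 0.633264
P(Anesthesia gas delivery interrupted) [OR] = 1 − (1−0.020222) × (1−0.060848) × (1−0.633264) = 0.662544
Rounded to 4 decimal places: P(Anesthesia gas delivery interrupted) ≈ 0.6625.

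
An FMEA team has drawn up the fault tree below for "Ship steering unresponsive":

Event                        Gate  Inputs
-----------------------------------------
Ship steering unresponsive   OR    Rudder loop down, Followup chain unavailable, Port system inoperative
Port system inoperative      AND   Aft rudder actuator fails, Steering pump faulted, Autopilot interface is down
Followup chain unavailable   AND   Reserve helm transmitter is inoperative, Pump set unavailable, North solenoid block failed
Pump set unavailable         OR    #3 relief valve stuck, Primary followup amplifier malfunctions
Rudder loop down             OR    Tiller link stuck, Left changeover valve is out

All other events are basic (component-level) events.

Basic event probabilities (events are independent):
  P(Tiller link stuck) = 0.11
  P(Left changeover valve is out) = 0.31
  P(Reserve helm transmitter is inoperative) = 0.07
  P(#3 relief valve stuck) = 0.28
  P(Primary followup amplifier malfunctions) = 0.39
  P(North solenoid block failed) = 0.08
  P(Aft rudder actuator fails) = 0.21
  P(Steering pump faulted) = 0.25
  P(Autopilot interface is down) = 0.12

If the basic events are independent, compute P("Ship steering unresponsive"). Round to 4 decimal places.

P(Rudder loop down) [OR] = 1 − (1−0.11) × (1−0.31) = 0.385900
P(Pump set unavailable) [OR] = 1 − (1−0.28) × (1−0.39) = 0.560800
P(Followup chain unavailable) [AND] = 0.07 × 0.560800 × 0.08 = 0.003140
P(Port system inoperative) [AND] = 0.21 × 0.25 × 0.12 = 0.006300
P(Ship steering unresponsive) [OR] = 1 − (1−0.385900) × (1−0.003140) × (1−0.006300) = 0.391685
Rounded to 4 decimal places: P(Ship steering unresponsive) ≈ 0.3917.

0.3917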